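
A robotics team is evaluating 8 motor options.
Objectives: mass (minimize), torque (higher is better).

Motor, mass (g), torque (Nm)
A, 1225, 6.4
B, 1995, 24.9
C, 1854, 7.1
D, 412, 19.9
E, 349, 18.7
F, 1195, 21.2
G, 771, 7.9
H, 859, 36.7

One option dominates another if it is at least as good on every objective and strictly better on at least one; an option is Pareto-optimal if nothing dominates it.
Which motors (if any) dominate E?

none

A: worse on mass (1225 vs 349).
B: worse on mass (1995 vs 349).
C: worse on mass (1854 vs 349).
D: worse on mass (412 vs 349).
F: worse on mass (1195 vs 349).
G: worse on mass (771 vs 349).
H: worse on mass (859 vs 349).
No option dominates E.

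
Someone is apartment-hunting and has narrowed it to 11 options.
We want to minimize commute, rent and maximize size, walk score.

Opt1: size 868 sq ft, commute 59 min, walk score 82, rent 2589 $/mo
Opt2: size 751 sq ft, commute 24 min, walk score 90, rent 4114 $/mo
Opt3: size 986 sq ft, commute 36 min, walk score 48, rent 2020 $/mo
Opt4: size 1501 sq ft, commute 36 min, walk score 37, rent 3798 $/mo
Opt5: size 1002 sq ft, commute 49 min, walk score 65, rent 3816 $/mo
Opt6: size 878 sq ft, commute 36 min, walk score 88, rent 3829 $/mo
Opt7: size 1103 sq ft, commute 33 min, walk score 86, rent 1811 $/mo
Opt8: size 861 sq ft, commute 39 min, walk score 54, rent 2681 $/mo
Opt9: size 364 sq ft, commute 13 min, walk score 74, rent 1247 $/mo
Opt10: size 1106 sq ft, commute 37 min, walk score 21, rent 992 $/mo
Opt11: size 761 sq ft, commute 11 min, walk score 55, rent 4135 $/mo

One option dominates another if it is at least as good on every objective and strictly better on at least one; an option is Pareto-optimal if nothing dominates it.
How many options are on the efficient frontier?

7

Opt1: dominated by Opt7 (size 1103≥868, commute 33≤59, walk score 86≥82, rent 1811≤2589).
Opt2: not dominated (best walk score).
Opt3: dominated by Opt7 (size 1103≥986, commute 33≤36, walk score 86≥48, rent 1811≤2020).
Opt4: not dominated (best size).
Opt5: dominated by Opt7 (size 1103≥1002, commute 33≤49, walk score 86≥65, rent 1811≤3816).
Opt6: not dominated.
Opt7: not dominated.
Opt8: dominated by Opt7 (size 1103≥861, commute 33≤39, walk score 86≥54, rent 1811≤2681).
Opt9: not dominated.
Opt10: not dominated (best rent).
Opt11: not dominated (best commute).
Pareto-optimal: Opt2, Opt4, Opt6, Opt7, Opt9, Opt10, Opt11 → 7.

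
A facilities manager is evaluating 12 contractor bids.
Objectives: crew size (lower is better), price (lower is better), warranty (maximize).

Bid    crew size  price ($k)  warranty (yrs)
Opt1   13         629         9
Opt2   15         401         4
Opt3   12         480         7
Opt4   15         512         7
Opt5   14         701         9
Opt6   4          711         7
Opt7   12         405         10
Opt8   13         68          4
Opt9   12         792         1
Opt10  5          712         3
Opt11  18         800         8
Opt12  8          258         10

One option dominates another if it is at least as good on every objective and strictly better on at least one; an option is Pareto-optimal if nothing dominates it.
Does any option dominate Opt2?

Opt8 vs Opt2: crew size 13≤15, price 68≤401, warranty 4≥4 — Opt8 is at least as good on every objective and strictly better on at least one, so Opt8 dominates Opt2.

Yes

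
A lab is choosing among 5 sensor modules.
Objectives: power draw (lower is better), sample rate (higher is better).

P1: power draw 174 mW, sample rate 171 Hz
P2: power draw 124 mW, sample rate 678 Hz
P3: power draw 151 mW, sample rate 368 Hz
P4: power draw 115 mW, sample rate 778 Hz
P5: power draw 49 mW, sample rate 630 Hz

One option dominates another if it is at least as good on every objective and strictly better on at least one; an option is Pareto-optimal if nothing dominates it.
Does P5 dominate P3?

P5 vs P3: power draw 49≤151, sample rate 630≥368 — P5 is at least as good on every objective with at least one strict improvement.

Yes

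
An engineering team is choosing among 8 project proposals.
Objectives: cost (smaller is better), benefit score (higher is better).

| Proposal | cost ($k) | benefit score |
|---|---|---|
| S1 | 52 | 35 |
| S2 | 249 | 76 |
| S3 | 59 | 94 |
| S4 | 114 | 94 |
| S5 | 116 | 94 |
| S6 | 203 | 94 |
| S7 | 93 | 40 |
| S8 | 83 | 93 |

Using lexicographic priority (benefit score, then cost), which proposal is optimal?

S3

First maximize benefit score: best is 94, kept {S3, S4, S5, S6}.
Then minimize cost: best is 59, kept {S3}.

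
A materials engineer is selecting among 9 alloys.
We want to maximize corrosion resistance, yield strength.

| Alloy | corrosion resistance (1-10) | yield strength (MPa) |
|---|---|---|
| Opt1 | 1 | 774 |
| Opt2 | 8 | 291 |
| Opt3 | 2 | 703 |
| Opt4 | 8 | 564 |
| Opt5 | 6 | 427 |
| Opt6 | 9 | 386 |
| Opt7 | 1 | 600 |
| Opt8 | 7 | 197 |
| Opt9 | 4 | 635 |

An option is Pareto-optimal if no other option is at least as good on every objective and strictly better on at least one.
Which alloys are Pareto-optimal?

Opt1: not dominated (best yield strength).
Opt2: dominated by Opt4 (corrosion resistance 8≥8, yield strength 564≥291).
Opt3: not dominated.
Opt4: not dominated.
Opt5: dominated by Opt4 (corrosion resistance 8≥6, yield strength 564≥427).
Opt6: not dominated (best corrosion resistance).
Opt7: dominated by Opt1 (corrosion resistance 1≥1, yield strength 774≥600).
Opt8: dominated by Opt2 (corrosion resistance 8≥7, yield strength 291≥197).
Opt9: not dominated.

Opt1, Opt3, Opt4, Opt6, Opt9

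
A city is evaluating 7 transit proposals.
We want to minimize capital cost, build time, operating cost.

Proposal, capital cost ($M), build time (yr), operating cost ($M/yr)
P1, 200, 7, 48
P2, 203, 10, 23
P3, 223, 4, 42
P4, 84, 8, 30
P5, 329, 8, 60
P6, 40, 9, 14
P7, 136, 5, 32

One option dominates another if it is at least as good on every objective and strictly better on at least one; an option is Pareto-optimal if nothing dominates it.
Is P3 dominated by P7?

No

P7 vs P3: P7 is worse on build time (5 vs 4), so it does not dominate P3.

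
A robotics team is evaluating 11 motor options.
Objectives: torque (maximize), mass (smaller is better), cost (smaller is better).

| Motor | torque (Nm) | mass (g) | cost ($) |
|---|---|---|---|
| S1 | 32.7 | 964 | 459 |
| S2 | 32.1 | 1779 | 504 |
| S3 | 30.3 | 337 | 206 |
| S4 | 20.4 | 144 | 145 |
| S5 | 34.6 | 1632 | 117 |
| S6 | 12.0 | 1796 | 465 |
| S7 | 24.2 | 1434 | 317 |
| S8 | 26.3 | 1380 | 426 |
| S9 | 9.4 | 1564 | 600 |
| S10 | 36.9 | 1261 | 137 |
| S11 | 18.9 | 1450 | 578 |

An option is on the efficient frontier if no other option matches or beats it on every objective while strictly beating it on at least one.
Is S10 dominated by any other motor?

No

S1: worse on torque (32.7 vs 36.9).
S2: worse on torque (32.1 vs 36.9).
S3: worse on torque (30.3 vs 36.9).
S4: worse on torque (20.4 vs 36.9).
S5: worse on torque (34.6 vs 36.9).
S6: worse on torque (12.0 vs 36.9).
S7: worse on torque (24.2 vs 36.9).
S8: worse on torque (26.3 vs 36.9).
S9: worse on torque (9.4 vs 36.9).
S11: worse on torque (18.9 vs 36.9).
No option is at least as good as S10 on every objective and strictly better on one.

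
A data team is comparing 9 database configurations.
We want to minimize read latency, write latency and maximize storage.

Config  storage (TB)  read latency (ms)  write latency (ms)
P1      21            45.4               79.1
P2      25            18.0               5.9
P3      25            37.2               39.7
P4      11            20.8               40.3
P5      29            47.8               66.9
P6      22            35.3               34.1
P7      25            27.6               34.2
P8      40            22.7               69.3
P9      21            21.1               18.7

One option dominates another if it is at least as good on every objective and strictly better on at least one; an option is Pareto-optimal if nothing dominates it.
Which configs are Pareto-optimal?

P2, P5, P8

P1: dominated by P2 (storage 25≥21, read latency 18.0≤45.4, write latency 5.9≤79.1).
P2: not dominated (best read latency).
P3: dominated by P2 (storage 25≥25, read latency 18.0≤37.2, write latency 5.9≤39.7).
P4: dominated by P2 (storage 25≥11, read latency 18.0≤20.8, write latency 5.9≤40.3).
P5: not dominated.
P6: dominated by P2 (storage 25≥22, read latency 18.0≤35.3, write latency 5.9≤34.1).
P7: dominated by P2 (storage 25≥25, read latency 18.0≤27.6, write latency 5.9≤34.2).
P8: not dominated (best storage).
P9: dominated by P2 (storage 25≥21, read latency 18.0≤21.1, write latency 5.9≤18.7).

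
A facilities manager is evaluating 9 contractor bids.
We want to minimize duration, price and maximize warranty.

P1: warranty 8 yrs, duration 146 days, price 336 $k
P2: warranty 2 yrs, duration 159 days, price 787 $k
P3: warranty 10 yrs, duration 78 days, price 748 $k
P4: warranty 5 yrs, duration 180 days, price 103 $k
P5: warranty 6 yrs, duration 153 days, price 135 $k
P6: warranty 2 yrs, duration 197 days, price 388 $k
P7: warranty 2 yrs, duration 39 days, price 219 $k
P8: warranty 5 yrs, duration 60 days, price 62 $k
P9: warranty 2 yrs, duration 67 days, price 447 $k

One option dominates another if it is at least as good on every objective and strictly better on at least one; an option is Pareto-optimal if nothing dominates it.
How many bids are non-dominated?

5

P1: not dominated.
P2: dominated by P1 (warranty 8≥2, duration 146≤159, price 336≤787).
P3: not dominated (best warranty).
P4: dominated by P8 (warranty 5≥5, duration 60≤180, price 62≤103).
P5: not dominated.
P6: dominated by P1 (warranty 8≥2, duration 146≤197, price 336≤388).
P7: not dominated (best duration).
P8: not dominated (best price).
P9: dominated by P7 (warranty 2≥2, duration 39≤67, price 219≤447).
Pareto-optimal: P1, P3, P5, P7, P8 → 5.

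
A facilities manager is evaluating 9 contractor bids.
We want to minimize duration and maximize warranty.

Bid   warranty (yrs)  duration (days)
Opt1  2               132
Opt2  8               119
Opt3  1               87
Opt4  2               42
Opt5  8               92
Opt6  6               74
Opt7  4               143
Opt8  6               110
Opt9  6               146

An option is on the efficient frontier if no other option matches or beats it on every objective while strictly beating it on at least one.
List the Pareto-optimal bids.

Opt4, Opt5, Opt6

Opt1: dominated by Opt2 (warranty 8≥2, duration 119≤132).
Opt2: dominated by Opt5 (warranty 8≥8, duration 92≤119).
Opt3: dominated by Opt4 (warranty 2≥1, duration 42≤87).
Opt4: not dominated (best duration).
Opt5: not dominated.
Opt6: not dominated.
Opt7: dominated by Opt2 (warranty 8≥4, duration 119≤143).
Opt8: dominated by Opt5 (warranty 8≥6, duration 92≤110).
Opt9: dominated by Opt2 (warranty 8≥6, duration 119≤146).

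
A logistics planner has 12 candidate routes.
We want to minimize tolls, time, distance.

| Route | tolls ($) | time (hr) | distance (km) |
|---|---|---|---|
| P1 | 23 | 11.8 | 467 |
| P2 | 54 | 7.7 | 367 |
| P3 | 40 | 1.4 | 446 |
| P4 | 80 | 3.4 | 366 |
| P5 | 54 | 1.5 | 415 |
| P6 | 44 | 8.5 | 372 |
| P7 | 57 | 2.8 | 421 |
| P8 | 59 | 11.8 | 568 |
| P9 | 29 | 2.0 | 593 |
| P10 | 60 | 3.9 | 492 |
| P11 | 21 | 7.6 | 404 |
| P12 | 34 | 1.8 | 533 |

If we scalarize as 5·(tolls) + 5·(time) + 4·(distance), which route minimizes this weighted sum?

P1: 5·23 + 5·11.8 + 4·467 = 2042.0
P2: 5·54 + 5·7.7 + 4·367 = 1776.5
P3: 5·40 + 5·1.4 + 4·446 = 1991.0
P4: 5·80 + 5·3.4 + 4·366 = 1881.0
P5: 5·54 + 5·1.5 + 4·415 = 1937.5
P6: 5·44 + 5·8.5 + 4·372 = 1750.5
P7: 5·57 + 5·2.8 + 4·421 = 1983.0
P8: 5·59 + 5·11.8 + 4·568 = 2626.0
P9: 5·29 + 5·2.0 + 4·593 = 2527.0
P10: 5·60 + 5·3.9 + 4·492 = 2287.5
P11: 5·21 + 5·7.6 + 4·404 = 1759.0
P12: 5·34 + 5·1.8 + 4·533 = 2311.0
Lowest: P6 at 1750.5.

P6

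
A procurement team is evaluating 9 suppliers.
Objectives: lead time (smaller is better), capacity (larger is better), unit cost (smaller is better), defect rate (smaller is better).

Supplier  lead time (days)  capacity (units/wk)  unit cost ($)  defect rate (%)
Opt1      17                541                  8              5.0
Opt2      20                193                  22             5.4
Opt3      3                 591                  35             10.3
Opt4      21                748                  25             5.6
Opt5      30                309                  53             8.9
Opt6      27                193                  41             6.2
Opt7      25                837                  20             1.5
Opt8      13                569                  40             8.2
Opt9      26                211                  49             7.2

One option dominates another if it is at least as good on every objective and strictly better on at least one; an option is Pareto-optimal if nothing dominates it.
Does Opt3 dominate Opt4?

No

Opt3 vs Opt4: Opt3 is worse on capacity (591 vs 748), so it does not dominate Opt4.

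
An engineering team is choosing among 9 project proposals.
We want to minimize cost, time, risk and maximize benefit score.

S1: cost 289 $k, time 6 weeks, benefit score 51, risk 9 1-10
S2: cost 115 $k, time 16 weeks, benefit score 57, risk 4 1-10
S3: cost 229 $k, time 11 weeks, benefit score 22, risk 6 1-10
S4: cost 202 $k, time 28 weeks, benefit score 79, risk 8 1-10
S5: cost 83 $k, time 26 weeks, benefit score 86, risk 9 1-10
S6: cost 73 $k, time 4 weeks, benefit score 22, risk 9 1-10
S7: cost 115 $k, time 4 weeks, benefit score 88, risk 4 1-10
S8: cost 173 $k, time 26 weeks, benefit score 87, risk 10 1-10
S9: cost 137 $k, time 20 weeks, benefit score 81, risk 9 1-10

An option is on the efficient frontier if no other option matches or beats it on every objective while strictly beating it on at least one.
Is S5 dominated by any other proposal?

S1: worse on cost (289 vs 83).
S2: worse on cost (115 vs 83).
S3: worse on cost (229 vs 83).
S4: worse on cost (202 vs 83).
S6: worse on benefit score (22 vs 86).
S7: worse on cost (115 vs 83).
S8: worse on cost (173 vs 83).
S9: worse on cost (137 vs 83).
No option is at least as good as S5 on every objective and strictly better on one.

No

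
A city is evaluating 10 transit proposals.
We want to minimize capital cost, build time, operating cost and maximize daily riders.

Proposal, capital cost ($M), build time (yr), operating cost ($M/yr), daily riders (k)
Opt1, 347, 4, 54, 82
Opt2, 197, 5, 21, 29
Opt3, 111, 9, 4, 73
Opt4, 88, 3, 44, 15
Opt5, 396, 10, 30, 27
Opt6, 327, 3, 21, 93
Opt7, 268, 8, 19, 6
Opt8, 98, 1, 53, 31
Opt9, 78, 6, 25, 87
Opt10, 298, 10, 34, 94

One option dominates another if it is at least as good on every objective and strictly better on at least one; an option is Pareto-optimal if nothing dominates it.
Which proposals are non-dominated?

Opt1: dominated by Opt6 (capital cost 327≤347, build time 3≤4, operating cost 21≤54, daily riders 93≥82).
Opt2: not dominated.
Opt3: not dominated (best operating cost).
Opt4: not dominated.
Opt5: dominated by Opt2 (capital cost 197≤396, build time 5≤10, operating cost 21≤30, daily riders 29≥27).
Opt6: not dominated.
Opt7: not dominated.
Opt8: not dominated (best build time).
Opt9: not dominated (best capital cost).
Opt10: not dominated (best daily riders).

Opt2, Opt3, Opt4, Opt6, Opt7, Opt8, Opt9, Opt10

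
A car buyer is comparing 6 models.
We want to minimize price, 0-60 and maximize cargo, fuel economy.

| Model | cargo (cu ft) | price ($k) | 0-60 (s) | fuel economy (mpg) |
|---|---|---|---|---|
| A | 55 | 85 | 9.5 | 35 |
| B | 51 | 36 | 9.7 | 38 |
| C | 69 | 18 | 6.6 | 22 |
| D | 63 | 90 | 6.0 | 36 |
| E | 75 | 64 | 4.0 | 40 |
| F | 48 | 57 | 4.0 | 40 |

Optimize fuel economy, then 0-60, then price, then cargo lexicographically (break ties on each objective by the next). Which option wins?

F

First maximize fuel economy: best is 40, kept {E, F}.
Then minimize 0-60: best is 4.0, kept {E, F}.
Then minimize price: best is 57, kept {F}.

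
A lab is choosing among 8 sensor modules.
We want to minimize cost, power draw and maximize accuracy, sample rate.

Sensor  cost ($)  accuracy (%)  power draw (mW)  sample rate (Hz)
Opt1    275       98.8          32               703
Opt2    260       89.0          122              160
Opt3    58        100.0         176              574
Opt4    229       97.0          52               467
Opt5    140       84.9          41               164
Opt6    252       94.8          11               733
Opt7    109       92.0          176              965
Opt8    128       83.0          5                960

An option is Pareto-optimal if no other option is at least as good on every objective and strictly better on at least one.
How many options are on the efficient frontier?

7

Opt1: not dominated.
Opt2: dominated by Opt4 (cost 229≤260, accuracy 97.0≥89.0, power draw 52≤122, sample rate 467≥160).
Opt3: not dominated (best cost).
Opt4: not dominated.
Opt5: not dominated.
Opt6: not dominated.
Opt7: not dominated (best sample rate).
Opt8: not dominated (best power draw).
Pareto-optimal: Opt1, Opt3, Opt4, Opt5, Opt6, Opt7, Opt8 → 7.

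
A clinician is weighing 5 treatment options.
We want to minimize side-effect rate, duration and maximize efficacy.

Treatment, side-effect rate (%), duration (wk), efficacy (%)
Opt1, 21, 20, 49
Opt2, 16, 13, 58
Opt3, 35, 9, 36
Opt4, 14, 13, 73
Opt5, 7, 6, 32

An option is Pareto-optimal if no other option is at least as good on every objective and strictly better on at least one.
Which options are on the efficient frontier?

Opt3, Opt4, Opt5

Opt1: dominated by Opt2 (side-effect rate 16≤21, duration 13≤20, efficacy 58≥49).
Opt2: dominated by Opt4 (side-effect rate 14≤16, duration 13≤13, efficacy 73≥58).
Opt3: not dominated.
Opt4: not dominated (best efficacy).
Opt5: not dominated (best side-effect rate).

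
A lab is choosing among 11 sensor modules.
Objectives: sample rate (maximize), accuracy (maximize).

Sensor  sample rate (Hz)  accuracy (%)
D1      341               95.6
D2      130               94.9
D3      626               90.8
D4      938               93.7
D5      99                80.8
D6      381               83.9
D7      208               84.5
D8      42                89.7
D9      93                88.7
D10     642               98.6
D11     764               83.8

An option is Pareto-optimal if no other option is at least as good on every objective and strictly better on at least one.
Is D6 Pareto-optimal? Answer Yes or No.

No

D3 vs D6: sample rate 626≥381, accuracy 90.8≥83.9 — D3 is at least as good on every objective and strictly better on at least one, so D3 dominates D6.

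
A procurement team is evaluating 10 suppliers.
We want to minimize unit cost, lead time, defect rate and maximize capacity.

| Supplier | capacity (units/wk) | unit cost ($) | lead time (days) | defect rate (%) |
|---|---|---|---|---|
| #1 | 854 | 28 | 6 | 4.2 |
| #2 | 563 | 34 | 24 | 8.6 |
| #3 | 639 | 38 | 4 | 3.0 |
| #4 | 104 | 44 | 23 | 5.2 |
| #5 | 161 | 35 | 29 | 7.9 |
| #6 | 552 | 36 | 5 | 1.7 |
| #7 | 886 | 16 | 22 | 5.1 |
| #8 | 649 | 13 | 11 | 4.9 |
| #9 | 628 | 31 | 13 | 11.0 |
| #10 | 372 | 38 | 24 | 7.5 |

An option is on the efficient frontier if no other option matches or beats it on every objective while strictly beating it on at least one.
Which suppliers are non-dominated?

#1, #3, #6, #7, #8

#1: not dominated.
#2: dominated by #1 (capacity 854≥563, unit cost 28≤34, lead time 6≤24, defect rate 4.2≤8.6).
#3: not dominated (best lead time).
#4: dominated by #1 (capacity 854≥104, unit cost 28≤44, lead time 6≤23, defect rate 4.2≤5.2).
#5: dominated by #1 (capacity 854≥161, unit cost 28≤35, lead time 6≤29, defect rate 4.2≤7.9).
#6: not dominated (best defect rate).
#7: not dominated (best capacity).
#8: not dominated (best unit cost).
#9: dominated by #1 (capacity 854≥628, unit cost 28≤31, lead time 6≤13, defect rate 4.2≤11.0).
#10: dominated by #1 (capacity 854≥372, unit cost 28≤38, lead time 6≤24, defect rate 4.2≤7.5).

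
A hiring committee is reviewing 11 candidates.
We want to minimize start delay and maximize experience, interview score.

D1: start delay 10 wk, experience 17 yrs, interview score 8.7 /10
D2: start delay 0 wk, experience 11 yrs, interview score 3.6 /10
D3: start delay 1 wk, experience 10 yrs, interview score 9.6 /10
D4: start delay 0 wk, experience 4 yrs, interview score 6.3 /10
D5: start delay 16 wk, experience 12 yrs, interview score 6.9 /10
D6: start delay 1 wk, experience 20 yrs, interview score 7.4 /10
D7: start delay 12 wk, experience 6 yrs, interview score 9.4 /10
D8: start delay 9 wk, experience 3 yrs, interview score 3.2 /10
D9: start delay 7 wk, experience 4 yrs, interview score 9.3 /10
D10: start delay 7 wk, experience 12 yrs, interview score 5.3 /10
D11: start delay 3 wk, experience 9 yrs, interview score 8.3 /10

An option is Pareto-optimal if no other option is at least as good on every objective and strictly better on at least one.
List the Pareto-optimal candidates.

D1: not dominated.
D2: not dominated.
D3: not dominated (best interview score).
D4: not dominated.
D5: dominated by D1 (start delay 10≤16, experience 17≥12, interview score 8.7≥6.9).
D6: not dominated (best experience).
D7: dominated by D3 (start delay 1≤12, experience 10≥6, interview score 9.6≥9.4).
D8: dominated by D2 (start delay 0≤9, experience 11≥3, interview score 3.6≥3.2).
D9: dominated by D3 (start delay 1≤7, experience 10≥4, interview score 9.6≥9.3).
D10: dominated by D6 (start delay 1≤7, experience 20≥12, interview score 7.4≥5.3).
D11: dominated by D3 (start delay 1≤3, experience 10≥9, interview score 9.6≥8.3).

D1, D2, D3, D4, D6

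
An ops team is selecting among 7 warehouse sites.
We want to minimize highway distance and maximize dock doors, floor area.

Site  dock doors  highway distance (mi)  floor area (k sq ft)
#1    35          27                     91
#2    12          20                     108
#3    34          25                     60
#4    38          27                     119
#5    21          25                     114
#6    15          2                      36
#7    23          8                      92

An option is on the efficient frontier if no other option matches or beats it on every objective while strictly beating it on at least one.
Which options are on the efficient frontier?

#2, #3, #4, #5, #6, #7

#1: dominated by #4 (dock doors 38≥35, highway distance 27≤27, floor area 119≥91).
#2: not dominated.
#3: not dominated.
#4: not dominated (best dock doors).
#5: not dominated.
#6: not dominated (best highway distance).
#7: not dominated.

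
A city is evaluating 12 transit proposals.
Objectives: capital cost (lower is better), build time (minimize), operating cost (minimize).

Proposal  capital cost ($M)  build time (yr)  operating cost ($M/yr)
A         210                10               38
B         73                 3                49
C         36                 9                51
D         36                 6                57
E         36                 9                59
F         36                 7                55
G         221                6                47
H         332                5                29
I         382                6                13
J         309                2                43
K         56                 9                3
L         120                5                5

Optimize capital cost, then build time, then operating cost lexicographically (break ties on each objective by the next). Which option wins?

D

First minimize capital cost: best is 36, kept {C, D, E, F}.
Then minimize build time: best is 6, kept {D}.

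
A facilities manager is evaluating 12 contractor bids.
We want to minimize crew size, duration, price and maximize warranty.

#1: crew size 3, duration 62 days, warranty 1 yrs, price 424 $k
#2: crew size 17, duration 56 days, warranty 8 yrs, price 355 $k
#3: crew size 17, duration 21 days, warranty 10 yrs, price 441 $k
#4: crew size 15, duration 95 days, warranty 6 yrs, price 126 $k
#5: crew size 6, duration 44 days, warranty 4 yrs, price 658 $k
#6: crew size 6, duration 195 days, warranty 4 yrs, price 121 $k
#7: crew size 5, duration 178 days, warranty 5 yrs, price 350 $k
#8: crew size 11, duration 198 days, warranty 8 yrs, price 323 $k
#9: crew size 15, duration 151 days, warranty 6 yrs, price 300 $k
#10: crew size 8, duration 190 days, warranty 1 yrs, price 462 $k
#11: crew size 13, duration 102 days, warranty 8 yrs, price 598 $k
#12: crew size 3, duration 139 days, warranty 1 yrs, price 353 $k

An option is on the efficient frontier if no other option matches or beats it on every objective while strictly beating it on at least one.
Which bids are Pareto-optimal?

#1, #2, #3, #4, #5, #6, #7, #8, #11, #12

#1: not dominated.
#2: not dominated.
#3: not dominated (best duration).
#4: not dominated.
#5: not dominated.
#6: not dominated (best price).
#7: not dominated.
#8: not dominated.
#9: dominated by #4 (crew size 15≤15, duration 95≤151, warranty 6≥6, price 126≤300).
#10: dominated by #1 (crew size 3≤8, duration 62≤190, warranty 1≥1, price 424≤462).
#11: not dominated.
#12: not dominated.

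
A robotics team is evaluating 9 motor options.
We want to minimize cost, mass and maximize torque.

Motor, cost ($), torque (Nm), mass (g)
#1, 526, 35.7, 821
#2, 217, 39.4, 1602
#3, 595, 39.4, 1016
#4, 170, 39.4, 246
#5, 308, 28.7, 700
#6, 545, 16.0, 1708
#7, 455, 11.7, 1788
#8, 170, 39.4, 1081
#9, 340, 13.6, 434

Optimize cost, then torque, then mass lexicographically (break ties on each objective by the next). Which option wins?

First minimize cost: best is 170, kept {#4, #8}.
Then maximize torque: best is 39.4, kept {#4, #8}.
Then minimize mass: best is 246, kept {#4}.

#4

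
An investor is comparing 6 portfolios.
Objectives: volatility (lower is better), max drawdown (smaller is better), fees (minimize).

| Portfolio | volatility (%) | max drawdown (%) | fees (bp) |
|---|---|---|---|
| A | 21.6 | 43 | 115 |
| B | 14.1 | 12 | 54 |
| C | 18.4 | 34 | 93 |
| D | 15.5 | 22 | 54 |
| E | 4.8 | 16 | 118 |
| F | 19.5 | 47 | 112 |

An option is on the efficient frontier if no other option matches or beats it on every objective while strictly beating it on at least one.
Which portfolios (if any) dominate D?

B

B: volatility 14.1≤15.5, max drawdown 12≤22, fees 54≤54 — dominates D.
Others (A, C, E, F) are each worse than D on at least one objective.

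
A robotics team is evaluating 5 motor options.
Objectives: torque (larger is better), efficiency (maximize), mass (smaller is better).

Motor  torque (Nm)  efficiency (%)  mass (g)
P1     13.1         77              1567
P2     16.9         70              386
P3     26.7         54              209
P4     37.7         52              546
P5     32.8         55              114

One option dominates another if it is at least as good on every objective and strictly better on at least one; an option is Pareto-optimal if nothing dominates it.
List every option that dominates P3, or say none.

P5: torque 32.8≥26.7, efficiency 55≥54, mass 114≤209 — dominates P3.
Others (P1, P2, P4) are each worse than P3 on at least one objective.

P5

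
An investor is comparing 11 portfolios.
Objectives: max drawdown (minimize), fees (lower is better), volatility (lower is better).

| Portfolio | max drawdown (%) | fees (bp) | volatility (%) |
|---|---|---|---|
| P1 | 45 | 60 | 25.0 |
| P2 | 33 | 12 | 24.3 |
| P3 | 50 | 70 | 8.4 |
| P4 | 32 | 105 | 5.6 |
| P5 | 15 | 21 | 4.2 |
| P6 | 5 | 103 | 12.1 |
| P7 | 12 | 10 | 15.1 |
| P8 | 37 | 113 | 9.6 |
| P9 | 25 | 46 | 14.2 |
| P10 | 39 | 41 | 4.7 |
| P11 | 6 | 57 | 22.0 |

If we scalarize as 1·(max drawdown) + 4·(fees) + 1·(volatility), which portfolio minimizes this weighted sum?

P7

P1: 1·45 + 4·60 + 1·25.0 = 310.0
P2: 1·33 + 4·12 + 1·24.3 = 105.3
P3: 1·50 + 4·70 + 1·8.4 = 338.4
P4: 1·32 + 4·105 + 1·5.6 = 457.6
P5: 1·15 + 4·21 + 1·4.2 = 103.2
P6: 1·5 + 4·103 + 1·12.1 = 429.1
P7: 1·12 + 4·10 + 1·15.1 = 67.1
P8: 1·37 + 4·113 + 1·9.6 = 498.6
P9: 1·25 + 4·46 + 1·14.2 = 223.2
P10: 1·39 + 4·41 + 1·4.7 = 207.7
P11: 1·6 + 4·57 + 1·22.0 = 256.0
Lowest: P7 at 67.1.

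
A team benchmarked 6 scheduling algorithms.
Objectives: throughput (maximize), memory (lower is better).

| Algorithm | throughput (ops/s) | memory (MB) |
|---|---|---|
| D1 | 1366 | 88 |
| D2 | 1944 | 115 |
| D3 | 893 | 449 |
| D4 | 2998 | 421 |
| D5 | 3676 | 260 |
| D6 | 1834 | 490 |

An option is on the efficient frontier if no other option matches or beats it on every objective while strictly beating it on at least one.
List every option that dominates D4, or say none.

D5

D5: throughput 3676≥2998, memory 260≤421 — dominates D4.
Others (D1, D2, D3, D6) are each worse than D4 on at least one objective.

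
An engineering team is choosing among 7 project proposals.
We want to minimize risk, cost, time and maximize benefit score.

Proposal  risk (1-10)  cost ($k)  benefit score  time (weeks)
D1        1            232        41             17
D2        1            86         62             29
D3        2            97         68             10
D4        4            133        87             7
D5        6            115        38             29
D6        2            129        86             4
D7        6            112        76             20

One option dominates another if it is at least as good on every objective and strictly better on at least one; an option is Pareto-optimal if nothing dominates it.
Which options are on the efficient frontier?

D1, D2, D3, D4, D6, D7

D1: not dominated.
D2: not dominated (best cost).
D3: not dominated.
D4: not dominated (best benefit score).
D5: dominated by D2 (risk 1≤6, cost 86≤115, benefit score 62≥38, time 29≤29).
D6: not dominated (best time).
D7: not dominated.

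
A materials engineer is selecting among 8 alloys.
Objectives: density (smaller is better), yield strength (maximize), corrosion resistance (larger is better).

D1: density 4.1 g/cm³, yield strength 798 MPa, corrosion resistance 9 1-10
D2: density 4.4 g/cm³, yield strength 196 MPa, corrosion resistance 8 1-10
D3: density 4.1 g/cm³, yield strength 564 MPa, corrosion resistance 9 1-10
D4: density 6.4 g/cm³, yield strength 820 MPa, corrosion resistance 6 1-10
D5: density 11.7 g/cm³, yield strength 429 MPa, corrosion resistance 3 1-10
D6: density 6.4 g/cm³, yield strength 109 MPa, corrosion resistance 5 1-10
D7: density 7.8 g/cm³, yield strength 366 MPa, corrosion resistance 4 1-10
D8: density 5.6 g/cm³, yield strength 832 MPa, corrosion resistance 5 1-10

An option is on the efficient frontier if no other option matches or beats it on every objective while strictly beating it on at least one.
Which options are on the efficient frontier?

D1: not dominated.
D2: dominated by D1 (density 4.1≤4.4, yield strength 798≥196, corrosion resistance 9≥8).
D3: dominated by D1 (density 4.1≤4.1, yield strength 798≥564, corrosion resistance 9≥9).
D4: not dominated.
D5: dominated by D1 (density 4.1≤11.7, yield strength 798≥429, corrosion resistance 9≥3).
D6: dominated by D1 (density 4.1≤6.4, yield strength 798≥109, corrosion resistance 9≥5).
D7: dominated by D1 (density 4.1≤7.8, yield strength 798≥366, corrosion resistance 9≥4).
D8: not dominated (best yield strength).

D1, D4, D8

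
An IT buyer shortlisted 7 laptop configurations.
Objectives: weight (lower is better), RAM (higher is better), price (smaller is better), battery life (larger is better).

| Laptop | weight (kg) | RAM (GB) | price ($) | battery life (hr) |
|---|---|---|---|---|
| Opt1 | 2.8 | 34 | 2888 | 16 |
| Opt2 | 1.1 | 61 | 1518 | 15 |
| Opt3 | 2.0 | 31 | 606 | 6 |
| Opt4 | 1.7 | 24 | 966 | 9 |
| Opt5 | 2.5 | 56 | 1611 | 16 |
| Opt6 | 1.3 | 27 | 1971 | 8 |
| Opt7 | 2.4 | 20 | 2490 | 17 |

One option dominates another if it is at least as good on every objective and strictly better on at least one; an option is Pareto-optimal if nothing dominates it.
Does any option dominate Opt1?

Opt5 vs Opt1: weight 2.5≤2.8, RAM 56≥34, price 1611≤2888, battery life 16≥16 — Opt5 is at least as good on every objective and strictly better on at least one, so Opt5 dominates Opt1.

Yes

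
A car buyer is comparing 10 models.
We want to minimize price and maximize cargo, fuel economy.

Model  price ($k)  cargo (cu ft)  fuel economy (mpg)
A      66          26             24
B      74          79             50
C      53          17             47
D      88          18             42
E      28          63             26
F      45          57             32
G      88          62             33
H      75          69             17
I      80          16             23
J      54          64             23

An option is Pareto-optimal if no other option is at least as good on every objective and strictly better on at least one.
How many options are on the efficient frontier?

5

A: dominated by E (price 28≤66, cargo 63≥26, fuel economy 26≥24).
B: not dominated (best cargo).
C: not dominated.
D: dominated by B (price 74≤88, cargo 79≥18, fuel economy 50≥42).
E: not dominated (best price).
F: not dominated.
G: dominated by B (price 74≤88, cargo 79≥62, fuel economy 50≥33).
H: dominated by B (price 74≤75, cargo 79≥69, fuel economy 50≥17).
I: dominated by A (price 66≤80, cargo 26≥16, fuel economy 24≥23).
J: not dominated.
Pareto-optimal: B, C, E, F, J → 5.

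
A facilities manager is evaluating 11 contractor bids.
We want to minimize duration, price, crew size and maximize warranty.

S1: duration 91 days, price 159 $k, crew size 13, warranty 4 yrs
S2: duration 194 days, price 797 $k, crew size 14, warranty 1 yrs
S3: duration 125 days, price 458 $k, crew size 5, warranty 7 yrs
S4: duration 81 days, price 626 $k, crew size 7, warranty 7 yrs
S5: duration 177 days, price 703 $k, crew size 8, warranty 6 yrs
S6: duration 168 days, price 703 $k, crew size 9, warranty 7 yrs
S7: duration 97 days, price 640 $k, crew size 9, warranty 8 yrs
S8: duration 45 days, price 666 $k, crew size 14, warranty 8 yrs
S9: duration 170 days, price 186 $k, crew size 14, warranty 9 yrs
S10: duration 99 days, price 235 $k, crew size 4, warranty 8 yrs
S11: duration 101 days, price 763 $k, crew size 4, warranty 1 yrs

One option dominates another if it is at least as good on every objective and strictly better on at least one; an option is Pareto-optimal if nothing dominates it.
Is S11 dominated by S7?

No

S7 vs S11: S7 is worse on crew size (9 vs 4), so it does not dominate S11.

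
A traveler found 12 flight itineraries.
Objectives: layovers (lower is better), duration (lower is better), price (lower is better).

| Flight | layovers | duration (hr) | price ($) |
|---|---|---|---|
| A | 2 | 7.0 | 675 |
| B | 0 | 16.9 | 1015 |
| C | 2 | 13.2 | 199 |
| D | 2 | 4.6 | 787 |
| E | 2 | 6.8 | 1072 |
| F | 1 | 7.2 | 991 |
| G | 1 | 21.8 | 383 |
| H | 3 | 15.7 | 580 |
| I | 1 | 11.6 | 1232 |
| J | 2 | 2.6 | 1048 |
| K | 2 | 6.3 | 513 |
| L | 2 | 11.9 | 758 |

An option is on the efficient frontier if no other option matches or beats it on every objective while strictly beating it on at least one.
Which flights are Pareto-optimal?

A: dominated by K (layovers 2≤2, duration 6.3≤7.0, price 513≤675).
B: not dominated (best layovers).
C: not dominated (best price).
D: not dominated.
E: dominated by D (layovers 2≤2, duration 4.6≤6.8, price 787≤1072).
F: not dominated.
G: not dominated.
H: dominated by C (layovers 2≤3, duration 13.2≤15.7, price 199≤580).
I: dominated by F (layovers 1≤1, duration 7.2≤11.6, price 991≤1232).
J: not dominated (best duration).
K: not dominated.
L: dominated by A (layovers 2≤2, duration 7.0≤11.9, price 675≤758).

B, C, D, F, G, J, K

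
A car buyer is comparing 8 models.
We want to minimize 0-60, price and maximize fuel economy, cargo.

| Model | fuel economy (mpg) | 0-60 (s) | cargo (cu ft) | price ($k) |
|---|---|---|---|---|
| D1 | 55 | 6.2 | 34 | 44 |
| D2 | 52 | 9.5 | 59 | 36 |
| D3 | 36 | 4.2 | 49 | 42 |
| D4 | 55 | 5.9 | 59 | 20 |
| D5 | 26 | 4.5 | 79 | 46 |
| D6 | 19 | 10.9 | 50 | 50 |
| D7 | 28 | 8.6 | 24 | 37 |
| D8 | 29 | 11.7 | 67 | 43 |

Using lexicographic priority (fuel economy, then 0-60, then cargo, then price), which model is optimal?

First maximize fuel economy: best is 55, kept {D1, D4}.
Then minimize 0-60: best is 5.9, kept {D4}.

D4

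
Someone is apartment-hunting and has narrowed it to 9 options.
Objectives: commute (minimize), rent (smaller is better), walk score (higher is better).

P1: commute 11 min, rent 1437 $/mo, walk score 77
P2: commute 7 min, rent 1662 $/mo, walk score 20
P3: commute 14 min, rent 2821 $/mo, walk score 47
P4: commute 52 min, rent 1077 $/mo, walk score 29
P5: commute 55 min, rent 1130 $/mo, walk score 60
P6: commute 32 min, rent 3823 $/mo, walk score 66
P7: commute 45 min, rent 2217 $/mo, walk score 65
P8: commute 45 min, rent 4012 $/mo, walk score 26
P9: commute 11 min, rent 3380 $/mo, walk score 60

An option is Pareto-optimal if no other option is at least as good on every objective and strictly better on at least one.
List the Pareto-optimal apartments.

P1, P2, P4, P5

P1: not dominated (best walk score).
P2: not dominated (best commute).
P3: dominated by P1 (commute 11≤14, rent 1437≤2821, walk score 77≥47).
P4: not dominated (best rent).
P5: not dominated.
P6: dominated by P1 (commute 11≤32, rent 1437≤3823, walk score 77≥66).
P7: dominated by P1 (commute 11≤45, rent 1437≤2217, walk score 77≥65).
P8: dominated by P1 (commute 11≤45, rent 1437≤4012, walk score 77≥26).
P9: dominated by P1 (commute 11≤11, rent 1437≤3380, walk score 77≥60).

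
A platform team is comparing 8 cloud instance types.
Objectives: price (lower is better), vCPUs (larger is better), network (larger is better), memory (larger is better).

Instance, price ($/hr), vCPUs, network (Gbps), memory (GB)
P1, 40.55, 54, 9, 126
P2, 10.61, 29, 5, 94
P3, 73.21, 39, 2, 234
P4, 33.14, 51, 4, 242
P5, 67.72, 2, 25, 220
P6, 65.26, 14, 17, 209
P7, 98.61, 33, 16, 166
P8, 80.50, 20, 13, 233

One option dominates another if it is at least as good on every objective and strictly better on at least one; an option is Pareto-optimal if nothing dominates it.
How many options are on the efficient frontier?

P1: not dominated (best vCPUs).
P2: not dominated (best price).
P3: dominated by P4 (price 33.14≤73.21, vCPUs 51≥39, network 4≥2, memory 242≥234).
P4: not dominated (best memory).
P5: not dominated (best network).
P6: not dominated.
P7: not dominated.
P8: not dominated.
Pareto-optimal: P1, P2, P4, P5, P6, P7, P8 → 7.

7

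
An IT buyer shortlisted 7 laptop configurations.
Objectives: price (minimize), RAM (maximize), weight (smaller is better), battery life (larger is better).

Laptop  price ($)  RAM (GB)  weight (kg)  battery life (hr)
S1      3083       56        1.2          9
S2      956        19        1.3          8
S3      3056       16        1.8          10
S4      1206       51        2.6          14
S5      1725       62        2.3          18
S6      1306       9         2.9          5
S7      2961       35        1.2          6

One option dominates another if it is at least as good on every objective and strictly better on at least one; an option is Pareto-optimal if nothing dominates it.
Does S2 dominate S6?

S2 vs S6: price 956≤1306, RAM 19≥9, weight 1.3≤2.9, battery life 8≥5 — S2 is at least as good on every objective with at least one strict improvement.

Yes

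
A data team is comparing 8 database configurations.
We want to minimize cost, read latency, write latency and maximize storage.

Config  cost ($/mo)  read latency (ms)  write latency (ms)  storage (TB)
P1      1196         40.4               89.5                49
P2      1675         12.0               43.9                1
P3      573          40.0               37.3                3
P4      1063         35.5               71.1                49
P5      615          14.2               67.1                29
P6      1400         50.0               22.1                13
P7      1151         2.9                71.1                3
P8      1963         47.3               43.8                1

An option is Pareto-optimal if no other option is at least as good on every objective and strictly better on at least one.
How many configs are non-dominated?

6

P1: dominated by P4 (cost 1063≤1196, read latency 35.5≤40.4, write latency 71.1≤89.5, storage 49≥49).
P2: not dominated.
P3: not dominated (best cost).
P4: not dominated.
P5: not dominated.
P6: not dominated (best write latency).
P7: not dominated (best read latency).
P8: dominated by P3 (cost 573≤1963, read latency 40.0≤47.3, write latency 37.3≤43.8, storage 3≥1).
Pareto-optimal: P2, P3, P4, P5, P6, P7 → 6.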